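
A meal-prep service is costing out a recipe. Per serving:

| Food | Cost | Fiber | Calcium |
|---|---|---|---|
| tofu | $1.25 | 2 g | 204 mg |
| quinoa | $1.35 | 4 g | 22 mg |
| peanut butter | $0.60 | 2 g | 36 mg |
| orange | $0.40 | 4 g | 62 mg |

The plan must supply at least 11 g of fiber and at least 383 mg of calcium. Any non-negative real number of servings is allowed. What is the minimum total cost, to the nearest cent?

$2.39

At the optimum either one food covers both requirements or two foods hit both targets exactly; no other combination can be cheaper.
tofu only: max(11/2, 383/204) = 5.5 servings → $6.88.
quinoa only: max(11/4, 383/22) = 17.41 servings → $23.50.
peanut butter only: max(11/2, 383/36) = 10.64 servings → $6.38.
orange only: max(11/4, 383/62) = 6.177 servings → $2.47.
tofu + quinoa with both tight: 1.671 servings and 1.915 servings → $4.67.
tofu + peanut butter with both tight: 1.101 servings and 4.399 servings → $4.02.
tofu + orange with both tight: 1.228 servings and 2.136 servings → $2.39.
quinoa + peanut butter: intersection lies outside the first quadrant.
quinoa + orange: intersection lies outside the first quadrant.
peanut butter + orange with both targets exact would need a negative amount; discard.
So the least-cost plan costs $2.39.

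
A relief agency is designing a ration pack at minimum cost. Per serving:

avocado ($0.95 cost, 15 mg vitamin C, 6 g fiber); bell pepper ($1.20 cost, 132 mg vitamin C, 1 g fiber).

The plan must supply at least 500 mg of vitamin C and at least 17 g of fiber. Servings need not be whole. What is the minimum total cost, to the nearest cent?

$6.37

avocado only: max(500/15, 17/6) = 33.33 servings → $31.67.
bell pepper only: max(500/132, 17/1) = 17 servings → $20.40.
avocado + bell pepper with both tight: 2.245 servings and 3.533 servings → $6.37.
The minimum over all feasible corners is $6.37.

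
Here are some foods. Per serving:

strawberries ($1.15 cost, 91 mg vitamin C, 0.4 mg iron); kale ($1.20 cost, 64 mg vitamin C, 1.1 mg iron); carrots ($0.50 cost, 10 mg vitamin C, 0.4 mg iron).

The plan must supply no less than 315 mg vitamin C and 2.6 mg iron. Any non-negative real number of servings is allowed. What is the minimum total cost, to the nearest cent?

$4.56

strawberries only: max(315/91, 2.6/0.4) = 6.5 servings → $7.47.
kale only: max(315/64, 2.6/1.1) = 4.922 servings → $5.91.
carrots only: max(315/10, 2.6/0.4) = 31.5 servings → $15.75.
strawberries + kale with both tight: 2.417 servings and 1.485 servings → $4.56.
strawberries + carrots with both tight: 3.086 servings and 3.414 servings → $5.26.
kale + carrots with both targets exact would need a negative amount; discard.
The minimum over all feasible corners is $4.56.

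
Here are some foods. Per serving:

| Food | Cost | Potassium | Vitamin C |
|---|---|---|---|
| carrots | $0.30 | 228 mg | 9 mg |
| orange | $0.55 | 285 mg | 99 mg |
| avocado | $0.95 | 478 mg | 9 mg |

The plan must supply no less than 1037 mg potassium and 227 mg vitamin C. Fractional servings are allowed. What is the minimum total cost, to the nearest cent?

For a min-cost LP with two ≥-constraints, a basic feasible solution has at most two positive variables.
carrots only: max(1037/228, 227/9) = 25.22 servings → $7.57.
orange only: max(1037/285, 227/99) = 3.639 servings → $2.00.
avocado only: max(1037/478, 227/9) = 25.22 servings → $23.96.
carrots + orange with both tight: 1.898 servings and 2.12 servings → $1.74.
carrots + avocado with both targets exact would need a negative amount; discard.
orange + avocado with both tight: 2.216 servings and 0.8483 servings → $2.02.
The minimum over all feasible corners is $1.74.

$1.74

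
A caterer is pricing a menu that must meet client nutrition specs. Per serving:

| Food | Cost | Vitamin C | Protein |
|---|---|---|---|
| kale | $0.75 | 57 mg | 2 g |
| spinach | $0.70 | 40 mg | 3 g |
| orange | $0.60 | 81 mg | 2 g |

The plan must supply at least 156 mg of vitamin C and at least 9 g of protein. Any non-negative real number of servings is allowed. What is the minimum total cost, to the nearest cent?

$2.19

For a min-cost LP with two ≥-constraints, a basic feasible solution has at most two positive variables.
kale only: max(156/57, 9/2) = 4.5 servings → $3.38.
spinach only: max(156/40, 9/3) = 3.9 servings → $2.73.
orange only: max(156/81, 9/2) = 4.5 servings → $2.70.
kale + spinach with both tight: 1.187 servings and 2.209 servings → $2.44.
kale + orange: intersection lies outside the first quadrant.
spinach + orange with both tight: 2.558 servings and 0.6626 servings → $2.19.
So the least-cost plan costs $2.19.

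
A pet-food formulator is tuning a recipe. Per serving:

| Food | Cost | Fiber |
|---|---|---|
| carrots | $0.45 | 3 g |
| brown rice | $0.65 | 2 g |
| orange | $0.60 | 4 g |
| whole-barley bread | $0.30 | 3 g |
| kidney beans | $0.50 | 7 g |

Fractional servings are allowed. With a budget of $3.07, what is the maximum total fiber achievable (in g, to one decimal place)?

Fiber per dollar: kidney beans 14, whole-barley bread 10, carrots 6.667, orange 6.667, brown rice 3.077.
With no serving limits, spend the whole cost allowance on kidney beans: $3.07 / $0.50 × 7 g = 43.0 g.

43.0 g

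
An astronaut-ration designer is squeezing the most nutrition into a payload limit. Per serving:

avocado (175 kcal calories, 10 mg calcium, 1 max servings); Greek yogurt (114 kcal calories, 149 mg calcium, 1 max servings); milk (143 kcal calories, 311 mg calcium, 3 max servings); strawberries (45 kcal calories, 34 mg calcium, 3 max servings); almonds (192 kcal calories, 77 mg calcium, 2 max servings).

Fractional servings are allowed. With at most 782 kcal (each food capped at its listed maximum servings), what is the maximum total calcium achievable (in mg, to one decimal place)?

Calcium per kcal: milk 2.175, Greek yogurt 1.307, strawberries 0.7556, almonds 0.401, avocado 0.05714.
Take 3 servings of milk: uses 429 kcal, +933.0 mg calcium (running total 933.0 mg).
Take 1 serving of Greek yogurt: uses 114 kcal, +149.0 mg calcium (running total 1082.0 mg).
Take 3 servings of strawberries: uses 135 kcal, +102.0 mg calcium (running total 1184.0 mg).
Take 0.5417 servings of almonds: uses 104 kcal, +41.7 mg calcium (running total 1225.7 mg).
Filling greedily by calcium-per-kcal is optimal for one linear limit, giving 1225.7 mg.

1225.7 mg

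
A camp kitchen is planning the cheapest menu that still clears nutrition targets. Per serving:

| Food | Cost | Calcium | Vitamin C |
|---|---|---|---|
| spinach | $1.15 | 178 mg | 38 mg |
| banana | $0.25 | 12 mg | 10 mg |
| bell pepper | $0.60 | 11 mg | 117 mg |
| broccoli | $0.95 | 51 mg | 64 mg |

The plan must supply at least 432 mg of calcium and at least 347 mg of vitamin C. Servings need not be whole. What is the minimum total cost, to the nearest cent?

spinach only: max(432/178, 347/38) = 9.132 servings → $10.50.
banana only: max(432/12, 347/10) = 36 servings → $9.00.
bell pepper only: max(432/11, 347/117) = 39.27 servings → $23.56.
broccoli only: max(432/51, 347/64) = 8.471 servings → $8.05.
spinach + banana with both tight: 0.1178 servings and 34.25 servings → $8.70.
spinach + bell pepper with both tight: 2.29 servings and 2.222 servings → $3.97.
spinach + broccoli with both tight: 1.053 servings and 4.797 servings → $5.77.
banana + bell pepper: the both-tight solution has a negative serving — not a feasible corner.
banana + broccoli with both targets exact would need a negative amount; discard.
bell pepper + broccoli with both targets exact would need a negative amount; discard.
The minimum over all feasible corners is $3.97.

$3.97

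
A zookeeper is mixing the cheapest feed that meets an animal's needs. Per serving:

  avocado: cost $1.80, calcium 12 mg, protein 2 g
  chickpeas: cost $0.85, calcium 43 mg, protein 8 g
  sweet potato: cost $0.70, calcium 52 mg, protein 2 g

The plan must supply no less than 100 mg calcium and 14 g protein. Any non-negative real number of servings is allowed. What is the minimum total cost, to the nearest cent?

avocado only: max(100/12, 14/2) = 8.333 servings → $15.00.
chickpeas only: max(100/43, 14/8) = 2.326 servings → $1.98.
sweet potato only: max(100/52, 14/2) = 7 servings → $4.90.
avocado + chickpeas with both targets exact would need a negative amount; discard.
avocado + sweet potato with both tight: 6.6 servings and 0.4 servings → $12.16.
chickpeas + sweet potato with both tight: 1.6 servings and 0.6 servings → $1.78.
So the least-cost plan costs $1.78.

$1.78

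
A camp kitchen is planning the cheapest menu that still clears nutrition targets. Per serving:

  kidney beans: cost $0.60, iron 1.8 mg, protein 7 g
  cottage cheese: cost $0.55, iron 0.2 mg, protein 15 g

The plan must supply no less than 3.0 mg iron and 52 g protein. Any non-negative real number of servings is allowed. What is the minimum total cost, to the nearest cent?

Check every corner: each single food scaled to meet both minima, and each pair solved so both constraints bind.
kidney beans only: max(3.0/1.8, 52/7) = 7.429 servings → $4.46.
cottage cheese only: max(3.0/0.2, 52/15) = 15 servings → $8.25.
kidney beans + cottage cheese with both tight: 1.352 servings and 2.836 servings → $2.37.
The minimum over all feasible corners is $2.37.

$2.37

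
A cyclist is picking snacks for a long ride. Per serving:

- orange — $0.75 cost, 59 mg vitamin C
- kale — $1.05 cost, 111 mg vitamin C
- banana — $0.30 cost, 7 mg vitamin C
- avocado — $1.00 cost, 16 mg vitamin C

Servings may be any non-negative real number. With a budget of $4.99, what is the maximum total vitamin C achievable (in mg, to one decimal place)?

527.5 mg

Vitamin C per dollar: kale 105.7, orange 78.67, banana 23.33, avocado 16.
With no serving limits, spend the whole cost allowance on kale: $4.99 / $1.05 × 111 mg = 527.5 mg.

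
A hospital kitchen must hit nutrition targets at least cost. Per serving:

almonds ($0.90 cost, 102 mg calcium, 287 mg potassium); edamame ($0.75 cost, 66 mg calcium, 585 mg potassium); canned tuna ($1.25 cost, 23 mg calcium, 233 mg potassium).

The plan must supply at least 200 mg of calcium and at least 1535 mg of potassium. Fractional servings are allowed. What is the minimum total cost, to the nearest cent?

$2.17

A basic optimal solution has at most two foods positive. Try each food alone and each pair with both targets met exactly.
almonds only: max(200/102, 1535/287) = 5.348 servings → $4.81.
edamame only: max(200/66, 1535/585) = 3.03 servings → $2.27.
canned tuna only: max(200/23, 1535/233) = 8.696 servings → $10.87.
almonds + edamame with both tight: 0.3852 servings and 2.435 servings → $2.17.
almonds + canned tuna with both tight: 0.658 servings and 5.777 servings → $7.81.
edamame + canned tuna with both targets exact would need a negative amount; discard.
So the least-cost plan costs $2.17.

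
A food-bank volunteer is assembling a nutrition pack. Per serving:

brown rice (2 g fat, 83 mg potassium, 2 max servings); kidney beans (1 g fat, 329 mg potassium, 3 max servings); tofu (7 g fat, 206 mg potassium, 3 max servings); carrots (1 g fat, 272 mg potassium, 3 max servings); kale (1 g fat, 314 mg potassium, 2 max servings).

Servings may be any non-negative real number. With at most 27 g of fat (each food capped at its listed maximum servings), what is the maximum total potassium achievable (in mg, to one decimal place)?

3038.4 mg

Potassium per g fat: kidney beans 329, kale 314, carrots 272, brown rice 41.5, tofu 29.43.
Take 3 servings of kidney beans: uses 3 g fat, +987.0 mg potassium (running total 987.0 mg).
Take 2 servings of kale: uses 2 g fat, +628.0 mg potassium (running total 1615.0 mg).
Take 3 servings of carrots: uses 3 g fat, +816.0 mg potassium (running total 2431.0 mg).
Take 2 servings of brown rice: uses 4 g fat, +166.0 mg potassium (running total 2597.0 mg).
Take 2.143 servings of tofu: uses 15 g fat, +441.4 mg potassium (running total 3038.4 mg).
Filling greedily by potassium-per-g fat is optimal for one linear limit, giving 3038.4 mg.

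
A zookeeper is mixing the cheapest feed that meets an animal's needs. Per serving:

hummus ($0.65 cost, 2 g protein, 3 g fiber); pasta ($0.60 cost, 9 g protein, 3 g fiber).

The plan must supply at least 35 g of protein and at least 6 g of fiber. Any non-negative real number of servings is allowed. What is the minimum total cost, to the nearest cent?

The cheapest plan sits at a corner of the feasible region — with two constraints it uses at most two foods.
hummus only: max(35/2, 6/3) = 17.5 servings → $11.38.
pasta only: max(35/9, 6/3) = 3.889 servings → $2.33.
hummus + pasta: intersection lies outside the first quadrant.
Cheapest feasible corner: $2.33.

$2.33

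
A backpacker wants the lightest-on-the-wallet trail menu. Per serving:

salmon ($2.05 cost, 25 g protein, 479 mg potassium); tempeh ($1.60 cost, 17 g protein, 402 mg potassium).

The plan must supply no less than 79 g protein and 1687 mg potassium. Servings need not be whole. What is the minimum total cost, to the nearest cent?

Check every corner: each single food scaled to meet both minima, and each pair solved so both constraints bind.
salmon only: max(79/25, 1687/479) = 3.522 servings → $7.22.
tempeh only: max(79/17, 1687/402) = 4.647 servings → $7.44.
salmon + tempeh with both tight: 1.615 servings and 2.273 servings → $6.95.
Cheapest feasible corner: $6.95.

$6.95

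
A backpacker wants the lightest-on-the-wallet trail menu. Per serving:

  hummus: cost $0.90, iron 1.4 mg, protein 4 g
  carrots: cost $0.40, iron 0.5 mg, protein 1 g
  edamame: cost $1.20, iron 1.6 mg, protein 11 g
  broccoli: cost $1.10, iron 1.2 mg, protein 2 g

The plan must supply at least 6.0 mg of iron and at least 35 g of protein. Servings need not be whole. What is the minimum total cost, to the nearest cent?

$4.33

An LP optimum is at a vertex; with two nutrient constraints at most two foods are used. Check each candidate.
hummus only: max(6.0/1.4, 35/4) = 8.75 servings → $7.88.
carrots only: max(6.0/0.5, 35/1) = 35 servings → $14.00.
edamame only: max(6.0/1.6, 35/11) = 3.75 servings → $4.50.
broccoli only: max(6.0/1.2, 35/2) = 17.5 servings → $19.25.
hummus + carrots with both targets exact would need a negative amount; discard.
hummus + edamame with both tight: 1.111 servings and 2.778 servings → $4.33.
hummus + broccoli with both targets exact would need a negative amount; discard.
carrots + edamame with both tight: 2.564 servings and 2.949 servings → $4.56.
carrots + broccoli with both targets exact would need a negative amount; discard.
edamame + broccoli with both tight: 3 servings and 1 serving → $4.70.
So the least-cost plan costs $4.33.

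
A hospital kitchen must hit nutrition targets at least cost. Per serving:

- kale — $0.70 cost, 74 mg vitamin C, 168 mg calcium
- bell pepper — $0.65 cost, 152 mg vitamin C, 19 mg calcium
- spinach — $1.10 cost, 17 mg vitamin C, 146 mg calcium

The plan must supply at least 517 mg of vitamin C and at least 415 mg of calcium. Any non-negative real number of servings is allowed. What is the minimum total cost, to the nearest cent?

At the optimum either one food covers both requirements or two foods hit both targets exactly; no other combination can be cheaper.
kale only: max(517/74, 415/168) = 6.986 servings → $4.89.
bell pepper only: max(517/152, 415/19) = 21.84 servings → $14.20.
spinach only: max(517/17, 415/146) = 30.41 servings → $33.45.
kale + bell pepper with both tight: 2.207 servings and 2.327 servings → $3.06.
kale + spinach with both targets exact would need a negative amount; discard.
bell pepper + spinach with both tight: 3.129 servings and 2.435 servings → $4.71.
Cheapest feasible corner: $3.06.

$3.06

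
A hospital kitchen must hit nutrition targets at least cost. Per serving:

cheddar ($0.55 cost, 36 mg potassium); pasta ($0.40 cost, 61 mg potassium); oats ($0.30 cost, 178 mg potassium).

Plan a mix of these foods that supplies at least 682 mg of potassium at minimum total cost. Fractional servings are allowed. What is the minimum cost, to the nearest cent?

$1.15

Cost per mg of potassium: oats $0.0017, pasta $0.0066, cheddar $0.0153.
With no serving limits, use only oats: 682 mg / 178 mg = 3.831 servings × $0.30 = $1.15.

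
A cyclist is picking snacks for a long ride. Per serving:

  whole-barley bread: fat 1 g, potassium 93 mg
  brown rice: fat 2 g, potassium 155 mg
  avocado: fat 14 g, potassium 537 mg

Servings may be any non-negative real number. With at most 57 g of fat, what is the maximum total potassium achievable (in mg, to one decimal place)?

Potassium per g fat: whole-barley bread 93, brown rice 77.5, avocado 38.36.
With no serving limits, spend the whole fat allowance on whole-barley bread: 57 g / 1 g × 93 mg = 5301.0 mg.

5301.0 mg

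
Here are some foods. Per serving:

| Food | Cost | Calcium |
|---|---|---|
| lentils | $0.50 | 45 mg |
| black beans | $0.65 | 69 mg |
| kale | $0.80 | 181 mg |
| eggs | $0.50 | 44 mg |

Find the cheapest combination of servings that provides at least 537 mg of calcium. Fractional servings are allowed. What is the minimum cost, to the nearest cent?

$2.37

Cost per mg of calcium: kale $0.0044, black beans $0.0094, lentils $0.0111, eggs $0.0114.
With no serving limits, use only kale: 537 mg / 181 mg = 2.967 servings × $0.80 = $2.37.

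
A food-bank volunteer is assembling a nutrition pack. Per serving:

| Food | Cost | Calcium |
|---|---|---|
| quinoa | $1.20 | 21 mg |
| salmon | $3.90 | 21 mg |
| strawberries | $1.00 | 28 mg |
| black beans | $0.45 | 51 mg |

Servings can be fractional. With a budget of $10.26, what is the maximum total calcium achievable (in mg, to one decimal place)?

Calcium per dollar: black beans 113.3, strawberries 28, quinoa 17.5, salmon 5.385.
With no serving limits, spend the whole cost allowance on black beans: $10.26 / $0.45 × 51 mg = 1162.8 mg.

1162.8 mg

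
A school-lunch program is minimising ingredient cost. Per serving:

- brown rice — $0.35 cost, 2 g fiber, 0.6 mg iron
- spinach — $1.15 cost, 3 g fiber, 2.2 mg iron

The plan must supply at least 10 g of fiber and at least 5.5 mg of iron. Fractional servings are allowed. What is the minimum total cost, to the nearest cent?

For a min-cost LP with two ≥-constraints, a basic feasible solution has at most two positive variables.
brown rice only: max(10/2, 5.5/0.6) = 9.167 servings → $3.21.
spinach only: max(10/3, 5.5/2.2) = 3.333 servings → $3.83.
brown rice + spinach with both tight: 2.115 servings and 1.923 servings → $2.95.
The minimum over all feasible corners is $2.95.

$2.95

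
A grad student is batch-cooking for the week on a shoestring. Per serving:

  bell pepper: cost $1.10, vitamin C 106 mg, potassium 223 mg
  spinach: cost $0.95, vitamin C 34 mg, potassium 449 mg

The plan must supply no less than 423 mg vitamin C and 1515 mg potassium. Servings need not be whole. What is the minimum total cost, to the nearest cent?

bell pepper only: max(423/106, 1515/223) = 6.794 servings → $7.47.
spinach only: max(423/34, 1515/449) = 12.44 servings → $11.82.
bell pepper + spinach with both tight: 3.459 servings and 1.656 servings → $5.38.
The minimum over all feasible corners is $5.38.

$5.38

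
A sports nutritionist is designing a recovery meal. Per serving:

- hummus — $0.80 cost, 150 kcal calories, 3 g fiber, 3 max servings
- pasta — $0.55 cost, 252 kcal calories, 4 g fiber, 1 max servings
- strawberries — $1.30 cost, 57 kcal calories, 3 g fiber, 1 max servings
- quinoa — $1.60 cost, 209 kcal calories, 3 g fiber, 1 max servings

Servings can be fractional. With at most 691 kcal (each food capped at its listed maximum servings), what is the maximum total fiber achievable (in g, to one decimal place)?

Fiber per kcal: strawberries 0.05263, hummus 0.02, pasta 0.01587, quinoa 0.01435.
Take 1 serving of strawberries: uses 57 kcal, +3.0 g fiber (running total 3.0 g).
Take 3 servings of hummus: uses 450 kcal, +9.0 g fiber (running total 12.0 g).
Take 0.7302 servings of pasta: uses 184 kcal, +2.9 g fiber (running total 14.9 g).
Greedy by best ratio exhausts the calories allowance optimally: 14.9 g.

14.9 g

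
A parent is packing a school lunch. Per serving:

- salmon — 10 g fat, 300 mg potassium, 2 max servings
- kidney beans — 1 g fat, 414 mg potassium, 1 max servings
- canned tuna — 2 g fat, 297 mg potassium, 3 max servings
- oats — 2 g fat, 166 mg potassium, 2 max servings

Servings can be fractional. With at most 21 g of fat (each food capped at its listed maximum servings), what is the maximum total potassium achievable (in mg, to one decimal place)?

1937.0 mg

Potassium per g fat: kidney beans 414, canned tuna 148.5, oats 83, salmon 30.
Take 1 serving of kidney beans: uses 1 g fat, +414.0 mg potassium (running total 414.0 mg).
Take 3 servings of canned tuna: uses 6 g fat, +891.0 mg potassium (running total 1305.0 mg).
Take 2 servings of oats: uses 4 g fat, +332.0 mg potassium (running total 1637.0 mg).
Take 1 serving of salmon: uses 10 g fat, +300.0 mg potassium (running total 1937.0 mg).
Greedy by best ratio exhausts the fat allowance optimally: 1937.0 mg.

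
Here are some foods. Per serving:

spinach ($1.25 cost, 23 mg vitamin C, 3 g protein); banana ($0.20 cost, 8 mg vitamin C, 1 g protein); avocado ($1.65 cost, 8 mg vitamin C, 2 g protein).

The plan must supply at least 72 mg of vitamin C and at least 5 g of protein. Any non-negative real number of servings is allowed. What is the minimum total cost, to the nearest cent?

spinach only: max(72/23, 5/3) = 3.13 servings → $3.91.
banana only: max(72/8, 5/1) = 9 servings → $1.80.
avocado only: max(72/8, 5/2) = 9 servings → $14.85.
spinach + banana: intersection lies outside the first quadrant.
spinach + avocado: the both-tight solution has a negative serving — not a feasible corner.
banana + avocado: intersection lies outside the first quadrant.
The minimum over all feasible corners is $1.80.

$1.80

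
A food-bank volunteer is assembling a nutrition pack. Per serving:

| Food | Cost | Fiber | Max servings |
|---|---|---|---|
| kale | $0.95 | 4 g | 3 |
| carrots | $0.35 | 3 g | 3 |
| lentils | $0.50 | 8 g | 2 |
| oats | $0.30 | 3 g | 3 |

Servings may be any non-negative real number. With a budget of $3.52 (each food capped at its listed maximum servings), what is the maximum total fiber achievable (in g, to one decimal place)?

Fiber per dollar: lentils 16, oats 10, carrots 8.571, kale 4.211.
Take 2 servings of lentils: spends $1.00, +16.0 g fiber (running total 16.0 g).
Take 3 servings of oats: spends $0.90, +9.0 g fiber (running total 25.0 g).
Take 3 servings of carrots: spends $1.05, +9.0 g fiber (running total 34.0 g).
Take 0.6 servings of kale: spends $0.57, +2.4 g fiber (running total 36.4 g).
Greedy by best ratio exhausts the cost allowance optimally: 36.4 g.

36.4 g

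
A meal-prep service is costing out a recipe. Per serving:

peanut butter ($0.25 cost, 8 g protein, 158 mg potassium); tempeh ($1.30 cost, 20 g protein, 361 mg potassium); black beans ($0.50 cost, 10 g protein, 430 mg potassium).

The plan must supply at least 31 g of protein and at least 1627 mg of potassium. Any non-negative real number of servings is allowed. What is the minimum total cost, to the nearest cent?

Two binding constraints pin down two serving amounts, so the optimal mix uses at most two foods. The candidates are each food alone (scaled to the tighter of protein/potassium) and each pair with both constraints tight.
peanut butter only: max(31/8, 1627/158) = 10.3 servings → $2.57.
tempeh only: max(31/20, 1627/361) = 4.507 servings → $5.86.
black beans only: max(31/10, 1627/430) = 3.784 servings → $1.89.
peanut butter + tempeh: intersection lies outside the first quadrant.
peanut butter + black beans with both targets exact would need a negative amount; discard.
tempeh + black beans: intersection lies outside the first quadrant.
So the least-cost plan costs $1.89.

$1.89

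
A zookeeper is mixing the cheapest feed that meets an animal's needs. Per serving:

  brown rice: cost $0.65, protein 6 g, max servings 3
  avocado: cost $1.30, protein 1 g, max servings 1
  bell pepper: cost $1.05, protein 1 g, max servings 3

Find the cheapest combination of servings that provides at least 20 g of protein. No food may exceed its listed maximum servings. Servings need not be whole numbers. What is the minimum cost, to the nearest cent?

$4.05

Cost per g of protein: brown rice $0.1083, bell pepper $1.0500, avocado $1.3000.
Take 3 servings of brown rice: +18.0 g protein for $1.95 (total $1.95, still need 2.0 g).
Take 2 servings of bell pepper: +2.0 g protein for $2.10 (total $4.05, still need 0.0 g).
Filling from the cheapest source first is optimal under one linear minimum: $4.05.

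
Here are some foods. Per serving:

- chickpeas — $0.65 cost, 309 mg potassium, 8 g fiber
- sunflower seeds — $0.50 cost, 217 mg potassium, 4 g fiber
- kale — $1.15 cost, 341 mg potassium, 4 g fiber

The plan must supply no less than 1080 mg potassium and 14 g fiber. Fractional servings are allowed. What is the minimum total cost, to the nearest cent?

chickpeas only: max(1080/309, 14/8) = 3.495 servings → $2.27.
sunflower seeds only: max(1080/217, 14/4) = 4.977 servings → $2.49.
kale only: max(1080/341, 14/4) = 3.5 servings → $4.03.
chickpeas + sunflower seeds with both targets exact would need a negative amount; discard.
chickpeas + kale with both tight: 0.3043 servings and 2.891 servings → $3.52.
sunflower seeds + kale with both tight: 0.9153 servings and 2.585 servings → $3.43.
So the least-cost plan costs $2.27.

$2.27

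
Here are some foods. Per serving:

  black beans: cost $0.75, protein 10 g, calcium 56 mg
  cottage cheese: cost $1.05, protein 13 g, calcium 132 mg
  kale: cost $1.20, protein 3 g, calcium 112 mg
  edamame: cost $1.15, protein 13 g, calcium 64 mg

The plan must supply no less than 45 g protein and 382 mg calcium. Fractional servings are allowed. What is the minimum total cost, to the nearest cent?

$3.54

Check every corner: each single food scaled to meet both minima, and each pair solved so both constraints bind.
black beans only: max(45/10, 382/56) = 6.821 servings → $5.12.
cottage cheese only: max(45/13, 382/132) = 3.462 servings → $3.63.
kale only: max(45/3, 382/112) = 15 servings → $18.00.
edamame only: max(45/13, 382/64) = 5.969 servings → $6.86.
black beans + cottage cheese with both tight: 1.645 servings and 2.196 servings → $3.54.
black beans + kale with both tight: 4.09 servings and 1.366 servings → $4.71.
black beans + edamame: the both-tight solution has a negative serving — not a feasible corner.
cottage cheese + kale: intersection lies outside the first quadrant.
cottage cheese + edamame with both tight: 2.36 servings and 1.102 servings → $3.74.
kale + edamame with both tight: 1.65 servings and 3.081 servings → $5.52.
So the least-cost plan costs $3.54.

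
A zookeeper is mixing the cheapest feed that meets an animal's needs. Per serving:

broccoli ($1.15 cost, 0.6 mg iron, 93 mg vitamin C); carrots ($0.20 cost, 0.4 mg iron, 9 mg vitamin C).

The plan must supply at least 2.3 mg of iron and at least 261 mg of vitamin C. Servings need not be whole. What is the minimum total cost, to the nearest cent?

$3.39

Minimising a linear cost over {iron ≥ 2.3, vitamin C ≥ 261, servings ≥ 0} — the optimum is at a vertex, using one or two foods.
broccoli only: max(2.3/0.6, 261/93) = 3.833 servings → $4.41.
carrots only: max(2.3/0.4, 261/9) = 29 servings → $5.80.
broccoli + carrots with both tight: 2.632 servings and 1.802 servings → $3.39.
Cheapest feasible corner: $3.39.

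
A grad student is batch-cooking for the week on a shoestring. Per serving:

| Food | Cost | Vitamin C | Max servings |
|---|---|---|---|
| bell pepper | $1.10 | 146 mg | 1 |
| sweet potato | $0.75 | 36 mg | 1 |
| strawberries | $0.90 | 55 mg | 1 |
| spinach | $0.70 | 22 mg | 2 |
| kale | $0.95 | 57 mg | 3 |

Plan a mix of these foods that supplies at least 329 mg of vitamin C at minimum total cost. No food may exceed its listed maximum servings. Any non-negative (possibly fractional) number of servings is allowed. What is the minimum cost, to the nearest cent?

Cost per mg of vitamin C: bell pepper $0.0075, strawberries $0.0164, kale $0.0167, sweet potato $0.0208, spinach $0.0318.
Take 1 serving of bell pepper: +146.0 mg vitamin C for $1.10 (total $1.10, still need 183.0 mg).
Take 1 serving of strawberries: +55.0 mg vitamin C for $0.90 (total $2.00, still need 128.0 mg).
Take 2.246 servings of kale: +128.0 mg vitamin C for $2.13 (total $4.13, still need 0.0 mg).
Greedy by cheapest-per-mg is optimal for a single linear constraint, so the minimum cost is $4.13.

$4.13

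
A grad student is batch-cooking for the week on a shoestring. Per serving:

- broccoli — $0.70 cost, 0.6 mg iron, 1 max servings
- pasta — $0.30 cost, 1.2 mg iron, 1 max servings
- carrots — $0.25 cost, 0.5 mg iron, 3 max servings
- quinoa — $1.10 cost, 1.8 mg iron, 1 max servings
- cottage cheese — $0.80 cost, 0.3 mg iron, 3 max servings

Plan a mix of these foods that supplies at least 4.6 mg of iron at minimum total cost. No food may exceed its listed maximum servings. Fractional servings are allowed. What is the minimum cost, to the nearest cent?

Cost per mg of iron: pasta $0.2500, carrots $0.5000, quinoa $0.6111, broccoli $1.1667, cottage cheese $2.6667.
Take 1 serving of pasta: +1.2 mg iron for $0.30 (total $0.30, still need 3.4 mg).
Take 3 servings of carrots: +1.5 mg iron for $0.75 (total $1.05, still need 1.9 mg).
Take 1 serving of quinoa: +1.8 mg iron for $1.10 (total $2.15, still need 0.1 mg).
Take 0.1667 servings of broccoli: +0.1 mg iron for $0.12 (total $2.27, still need 0.0 mg).
Greedy by cheapest-per-mg is optimal for a single linear constraint, so the minimum cost is $2.27.

$2.27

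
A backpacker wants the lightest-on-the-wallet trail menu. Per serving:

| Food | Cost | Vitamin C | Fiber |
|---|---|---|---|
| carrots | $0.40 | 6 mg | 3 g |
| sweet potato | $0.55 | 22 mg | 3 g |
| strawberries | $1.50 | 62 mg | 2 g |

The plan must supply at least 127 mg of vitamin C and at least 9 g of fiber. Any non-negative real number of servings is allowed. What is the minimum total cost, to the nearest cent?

$3.11

Check every corner: each single food scaled to meet both minima, and each pair solved so both constraints bind.
carrots only: max(127/6, 9/3) = 21.17 servings → $8.47.
sweet potato only: max(127/22, 9/3) = 5.773 servings → $3.17.
strawberries only: max(127/62, 9/2) = 4.5 servings → $6.75.
carrots + sweet potato: the both-tight solution has a negative serving — not a feasible corner.
carrots + strawberries with both tight: 1.747 servings and 1.879 servings → $3.52.
sweet potato + strawberries with both tight: 2.141 servings and 1.289 servings → $3.11.
So the least-cost plan costs $3.11.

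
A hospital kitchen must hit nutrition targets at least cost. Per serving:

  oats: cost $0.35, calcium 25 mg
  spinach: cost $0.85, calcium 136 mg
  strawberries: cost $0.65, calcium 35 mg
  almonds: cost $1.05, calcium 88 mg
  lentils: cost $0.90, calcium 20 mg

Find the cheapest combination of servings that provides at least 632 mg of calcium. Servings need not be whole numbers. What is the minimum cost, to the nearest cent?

Cost per mg of calcium: spinach $0.0063, almonds $0.0119, oats $0.0140, strawberries $0.0186, lentils $0.0450.
With no serving limits, use only spinach: 632 mg / 136 mg = 4.647 servings × $0.85 = $3.95.

$3.95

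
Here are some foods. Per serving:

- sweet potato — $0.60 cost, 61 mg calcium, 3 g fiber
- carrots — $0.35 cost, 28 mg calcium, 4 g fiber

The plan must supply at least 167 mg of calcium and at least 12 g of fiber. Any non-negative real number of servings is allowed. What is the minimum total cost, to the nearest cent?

$1.75

A basic optimal solution has at most two foods positive. Try each food alone and each pair with both targets met exactly.
sweet potato only: max(167/61, 12/3) = 4 servings → $2.40.
carrots only: max(167/28, 12/4) = 5.964 servings → $2.09.
sweet potato + carrots with both tight: 2.075 servings and 1.444 servings → $1.75.
So the least-cost plan costs $1.75.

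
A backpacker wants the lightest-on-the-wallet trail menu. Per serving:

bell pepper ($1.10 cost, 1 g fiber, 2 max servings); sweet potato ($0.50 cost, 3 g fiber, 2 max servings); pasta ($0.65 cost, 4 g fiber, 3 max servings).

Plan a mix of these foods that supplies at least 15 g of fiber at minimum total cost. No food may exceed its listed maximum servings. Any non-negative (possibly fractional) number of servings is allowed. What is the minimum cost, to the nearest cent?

Cost per g of fiber: pasta $0.1625, sweet potato $0.1667, bell pepper $1.1000.
Take 3 servings of pasta: +12.0 g fiber for $1.95 (total $1.95, still need 3.0 g).
Take 1 serving of sweet potato: +3.0 g fiber for $0.50 (total $2.45, still need 0.0 g).
Filling from the cheapest source first is optimal under one linear minimum: $2.45.

$2.45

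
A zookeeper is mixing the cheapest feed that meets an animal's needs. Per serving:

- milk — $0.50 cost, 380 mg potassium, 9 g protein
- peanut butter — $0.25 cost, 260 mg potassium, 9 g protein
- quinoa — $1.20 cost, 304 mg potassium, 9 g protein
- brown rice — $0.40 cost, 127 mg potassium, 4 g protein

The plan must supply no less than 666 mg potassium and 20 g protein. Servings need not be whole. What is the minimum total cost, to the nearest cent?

$0.64

A basic optimal solution has at most two foods positive. Try each food alone and each pair with both targets met exactly.
milk only: max(666/380, 20/9) = 2.222 servings → $1.11.
peanut butter only: max(666/260, 20/9) = 2.562 servings → $0.64.
quinoa only: max(666/304, 20/9) = 2.222 servings → $2.67.
brown rice only: max(666/127, 20/4) = 5.244 servings → $2.10.
milk + peanut butter with both tight: 0.7352 servings and 1.487 servings → $0.74.
milk + quinoa: intersection lies outside the first quadrant.
milk + brown rice with both tight: 0.3289 servings and 4.26 servings → $1.87.
peanut butter + quinoa with both tight: 0.2172 servings and 2.005 servings → $2.46.
peanut butter + brown rice: intersection lies outside the first quadrant.
quinoa + brown rice with both tight: 1.699 servings and 1.178 servings → $2.51.
So the least-cost plan costs $0.64.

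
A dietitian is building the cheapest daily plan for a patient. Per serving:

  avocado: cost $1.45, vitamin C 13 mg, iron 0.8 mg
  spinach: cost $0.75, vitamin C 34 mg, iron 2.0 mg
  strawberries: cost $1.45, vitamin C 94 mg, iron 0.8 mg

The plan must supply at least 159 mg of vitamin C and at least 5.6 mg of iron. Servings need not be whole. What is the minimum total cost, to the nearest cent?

$3.01

This is a tiny linear program; its minimum lies at a vertex of the feasible set. List the vertices and price them.
avocado only: max(159/13, 5.6/0.8) = 12.23 servings → $17.73.
spinach only: max(159/34, 5.6/2.0) = 4.676 servings → $3.51.
strawberries only: max(159/94, 5.6/0.8) = 7 servings → $10.15.
avocado + spinach: intersection lies outside the first quadrant.
avocado + strawberries with both tight: 6.16 servings and 0.8395 servings → $10.15.
spinach + strawberries with both tight: 2.483 servings and 0.7935 servings → $3.01.
So the least-cost plan costs $3.01.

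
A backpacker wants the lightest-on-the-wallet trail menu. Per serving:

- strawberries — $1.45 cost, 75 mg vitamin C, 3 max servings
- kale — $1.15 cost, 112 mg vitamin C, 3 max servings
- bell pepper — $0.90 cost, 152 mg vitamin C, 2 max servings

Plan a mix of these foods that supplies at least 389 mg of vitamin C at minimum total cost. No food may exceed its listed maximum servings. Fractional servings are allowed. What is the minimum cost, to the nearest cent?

$2.67

Cost per mg of vitamin C: bell pepper $0.0059, kale $0.0103, strawberries $0.0193.
Take 2 servings of bell pepper: +304.0 mg vitamin C for $1.80 (total $1.80, still need 85.0 mg).
Take 0.7589 servings of kale: +85.0 mg vitamin C for $0.87 (total $2.67, still need 0.0 mg).
Filling from the cheapest source first is optimal under one linear minimum: $2.67.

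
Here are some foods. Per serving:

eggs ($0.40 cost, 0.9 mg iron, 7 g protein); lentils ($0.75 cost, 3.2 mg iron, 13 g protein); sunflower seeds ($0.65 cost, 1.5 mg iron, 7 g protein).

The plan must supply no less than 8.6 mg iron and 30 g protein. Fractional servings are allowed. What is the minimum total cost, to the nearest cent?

Check every corner: each single food scaled to meet both minima, and each pair solved so both constraints bind.
eggs only: max(8.6/0.9, 30/7) = 9.556 servings → $3.82.
lentils only: max(8.6/3.2, 30/13) = 2.688 servings → $2.02.
sunflower seeds only: max(8.6/1.5, 30/7) = 5.733 servings → $3.73.
eggs + lentils with both targets exact would need a negative amount; discard.
eggs + sunflower seeds with both targets exact would need a negative amount; discard.
lentils + sunflower seeds: the both-tight solution has a negative serving — not a feasible corner.
Cheapest feasible corner: $2.02.

$2.02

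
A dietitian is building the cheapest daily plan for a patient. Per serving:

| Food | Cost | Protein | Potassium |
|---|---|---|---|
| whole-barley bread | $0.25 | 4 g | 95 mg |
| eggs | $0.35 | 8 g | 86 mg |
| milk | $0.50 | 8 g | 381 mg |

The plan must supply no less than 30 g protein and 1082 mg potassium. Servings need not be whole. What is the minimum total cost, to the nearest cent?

$1.70

The cheapest plan sits at a corner of the feasible region — with two constraints it uses at most two foods.
whole-barley bread only: max(30/4, 1082/95) = 11.39 servings → $2.85.
eggs only: max(30/8, 1082/86) = 12.58 servings → $4.40.
milk only: max(30/8, 1082/381) = 3.75 servings → $1.88.
whole-barley bread + eggs: the both-tight solution has a negative serving — not a feasible corner.
whole-barley bread + milk with both tight: 3.631 servings and 1.935 servings → $1.88.
eggs + milk with both tight: 1.175 servings and 2.575 servings → $1.70.
The minimum over all feasible corners is $1.70.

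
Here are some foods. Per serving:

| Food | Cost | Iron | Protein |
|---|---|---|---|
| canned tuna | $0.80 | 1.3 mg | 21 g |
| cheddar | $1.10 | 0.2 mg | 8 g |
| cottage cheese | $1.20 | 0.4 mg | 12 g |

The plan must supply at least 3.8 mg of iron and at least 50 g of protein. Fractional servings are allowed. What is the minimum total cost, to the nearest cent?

An LP optimum is at a vertex; with two nutrient constraints at most two foods are used. Check each candidate.
canned tuna only: max(3.8/1.3, 50/21) = 2.923 servings → $2.34.
cheddar only: max(3.8/0.2, 50/8) = 19 servings → $20.90.
cottage cheese only: max(3.8/0.4, 50/12) = 9.5 servings → $11.40.
canned tuna + cheddar with both targets exact would need a negative amount; discard.
canned tuna + cottage cheese: intersection lies outside the first quadrant.
cheddar + cottage cheese with both targets exact would need a negative amount; discard.
So the least-cost plan costs $2.34.

$2.34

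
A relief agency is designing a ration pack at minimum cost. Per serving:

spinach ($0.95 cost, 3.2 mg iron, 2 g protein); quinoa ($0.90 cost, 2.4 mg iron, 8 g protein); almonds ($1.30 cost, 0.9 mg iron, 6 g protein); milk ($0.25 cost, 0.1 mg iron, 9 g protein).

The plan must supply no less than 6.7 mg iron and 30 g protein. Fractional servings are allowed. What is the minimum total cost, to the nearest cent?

$2.63

For a min-cost LP with two ≥-constraints, a basic feasible solution has at most two positive variables.
spinach only: max(6.7/3.2, 30/2) = 15 servings → $14.25.
quinoa only: max(6.7/2.4, 30/8) = 3.75 servings → $3.38.
almonds only: max(6.7/0.9, 30/6) = 7.444 servings → $9.68.
milk only: max(6.7/0.1, 30/9) = 67 servings → $16.75.
spinach + quinoa: intersection lies outside the first quadrant.
spinach + almonds with both tight: 0.7586 servings and 4.747 servings → $6.89.
spinach + milk with both tight: 2.003 servings and 2.888 servings → $2.63.
quinoa + almonds with both tight: 1.833 servings and 2.556 servings → $4.97.
quinoa + milk with both tight: 2.755 servings and 0.8846 servings → $2.70.
almonds + milk: intersection lies outside the first quadrant.
The minimum over all feasible corners is $2.63.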